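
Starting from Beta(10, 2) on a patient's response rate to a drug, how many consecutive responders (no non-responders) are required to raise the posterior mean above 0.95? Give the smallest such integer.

k = 29

After k responders and 0 non-responders the posterior is Beta(10+k, 2), with mean (10+k)/(10+2+k).
Set (10+k)/(12+k) > 0.95 and solve: k > (0.95·12 − 10)/(1 − 0.95) = 28.000.
The smallest integer exceeding 28.000 is 29, and checking k=29: (39)/(41) = 0.9512 > 0.95.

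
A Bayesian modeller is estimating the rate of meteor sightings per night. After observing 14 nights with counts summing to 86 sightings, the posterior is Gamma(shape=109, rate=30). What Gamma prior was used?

A Gamma(α, β) prior (rate parametrization) on a Poisson rate with n observations summing to S gives posterior Gamma(α+S, β+n).
So α = 109 − 86 = 23 and β = 30 − 14 = 16.

Gamma(shape=23, rate=16)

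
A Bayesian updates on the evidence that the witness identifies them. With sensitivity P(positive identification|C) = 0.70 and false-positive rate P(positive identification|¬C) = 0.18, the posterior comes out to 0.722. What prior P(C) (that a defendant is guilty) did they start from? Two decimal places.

P(C) = 0.40

Bayes' rule in odds form gives O(C|E) = O(C)·[P(E|C)/P(E|¬C)], hence O(C) = O(C|E)/LR.
Posterior odds = 0.722/(1−0.722) = 2.5971. LR = 0.70/0.18 = 3.8889.
Prior odds = 2.5971/3.8889 = 0.6678, so P(C) = 0.6678/(1+0.6678) ≈ 0.40.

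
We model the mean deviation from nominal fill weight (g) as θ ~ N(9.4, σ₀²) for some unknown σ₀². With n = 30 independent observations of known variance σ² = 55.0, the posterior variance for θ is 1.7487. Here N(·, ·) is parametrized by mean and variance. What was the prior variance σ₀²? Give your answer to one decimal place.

For the Normal–Normal model with known σ², precisions add: τ_n = τ₀ + n/σ².
So 1/σ₀² = 1/1.7487 − 30/55.0 = 0.571853 − 0.545455 = 0.026398.
Hence σ₀² = 1/0.026398 ≈ 37.9.

σ₀² = 37.9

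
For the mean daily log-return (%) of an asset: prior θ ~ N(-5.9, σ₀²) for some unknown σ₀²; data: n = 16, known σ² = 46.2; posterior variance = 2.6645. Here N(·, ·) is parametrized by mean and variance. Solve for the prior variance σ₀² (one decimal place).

For the Normal–Normal model with known σ², precisions add: τ_n = τ₀ + n/σ².
So 1/σ₀² = 1/2.6645 − 16/46.2 = 0.375305 − 0.346320 = 0.028985.
Hence σ₀² = 1/0.028985 ≈ 34.5.

σ₀² = 34.5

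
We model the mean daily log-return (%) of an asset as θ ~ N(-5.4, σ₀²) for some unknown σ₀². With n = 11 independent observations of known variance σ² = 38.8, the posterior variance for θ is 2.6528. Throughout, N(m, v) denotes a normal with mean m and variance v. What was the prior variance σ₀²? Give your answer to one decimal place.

Posterior precision equals prior precision plus data precision: 1/σ_n² = 1/σ₀² + n/σ².
So 1/σ₀² = 1/2.6528 − 11/38.8 = 0.376960 − 0.283505 = 0.093455.
Hence σ₀² = 1/0.093455 ≈ 10.7.

σ₀² = 10.7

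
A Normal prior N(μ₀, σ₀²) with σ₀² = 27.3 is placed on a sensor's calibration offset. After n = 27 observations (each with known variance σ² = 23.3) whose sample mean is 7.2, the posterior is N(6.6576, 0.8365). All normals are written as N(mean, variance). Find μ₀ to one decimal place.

μ₀ = -10.5

The posterior mean is a precision-weighted average: μ_n = (τ₀μ₀ + τ_data·x̄)/(τ₀+τ_data), with τ₀=1/σ₀² and τ_data=n/σ².
Here τ₀ = 1/27.3 = 0.036630 and τ_data = 27/23.3 = 1.158798, so τ_n = 1.195428.
Rearranging for μ₀: μ₀ = (μ_n·τ_n − τ_data·x̄)/τ₀ = (6.6576·1.195428 − 1.158798·7.2) / 0.036630 = -0.384664/0.036630 ≈ -10.5.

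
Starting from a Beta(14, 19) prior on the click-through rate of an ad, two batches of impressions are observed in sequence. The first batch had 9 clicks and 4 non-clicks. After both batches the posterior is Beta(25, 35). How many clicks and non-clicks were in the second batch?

2 clicks and 12 non-clicks

Because Beta–binomial updating is additive in the counts, the combined data contributed (α_post−α_prior, β_post−β_prior) successes and failures.
Total across both batches: 25−14=11 clicks, 35−19=16 non-clicks.
Subtract the first batch: 11−9=2 clicks and 16−4=12 non-clicks.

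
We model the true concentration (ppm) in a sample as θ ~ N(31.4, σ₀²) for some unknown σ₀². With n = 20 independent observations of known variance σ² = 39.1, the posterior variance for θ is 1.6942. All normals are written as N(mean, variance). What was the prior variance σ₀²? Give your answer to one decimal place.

σ₀² = 12.7

For the Normal–Normal model with known σ², precisions add: τ_n = τ₀ + n/σ².
So 1/σ₀² = 1/1.6942 − 20/39.1 = 0.590249 − 0.511509 = 0.078740.
Hence σ₀² = 1/0.078740 ≈ 12.7.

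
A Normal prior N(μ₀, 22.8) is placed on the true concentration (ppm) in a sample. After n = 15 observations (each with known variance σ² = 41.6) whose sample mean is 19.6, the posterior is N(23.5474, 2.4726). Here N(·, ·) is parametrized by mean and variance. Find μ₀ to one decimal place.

μ₀ = 56.0

The posterior mean is a precision-weighted average: μ_n = (τ₀μ₀ + τ_data·x̄)/(τ₀+τ_data), with τ₀=1/σ₀² and τ_data=n/σ².
Here τ₀ = 1/22.8 = 0.043860 and τ_data = 15/41.6 = 0.360577, so τ_n = 0.404437.
Rearranging for μ₀: μ₀ = (μ_n·τ_n − τ_data·x̄)/τ₀ = (23.5474·0.404437 − 0.360577·19.6) / 0.043860 = 2.456131/0.043860 ≈ 56.0.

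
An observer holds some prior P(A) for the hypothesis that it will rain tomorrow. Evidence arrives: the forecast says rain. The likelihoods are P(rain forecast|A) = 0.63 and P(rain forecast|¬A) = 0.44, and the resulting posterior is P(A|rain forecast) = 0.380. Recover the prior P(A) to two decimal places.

In odds form, posterior odds = prior odds × likelihood ratio, so prior odds = posterior odds ÷ LR.
Posterior odds = 0.380/(1−0.380) = 0.6129. LR = 0.63/0.44 = 1.4318.
Prior odds = 0.6129/1.4318 = 0.4281, so P(A) = 0.4281/(1+0.4281) ≈ 0.30.

P(A) = 0.30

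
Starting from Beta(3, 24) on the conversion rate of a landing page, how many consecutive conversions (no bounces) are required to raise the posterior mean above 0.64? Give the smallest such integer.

After k conversions and 0 bounces the posterior is Beta(3+k, 24), with mean (3+k)/(3+24+k).
Set (3+k)/(27+k) > 0.64 and solve: k > (0.64·27 − 3)/(1 − 0.64) = 39.667.
The smallest integer exceeding 39.667 is 40.

k = 40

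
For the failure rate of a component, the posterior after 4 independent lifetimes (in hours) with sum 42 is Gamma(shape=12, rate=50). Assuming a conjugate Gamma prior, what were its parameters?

For an exponential likelihood with a Gamma(α, β) prior on the rate, n observations with total T give posterior Gamma(α+n, β+T).
So α = 12 − 4 = 8 and β = 50 − 42 = 8.

Gamma(shape=8, rate=8)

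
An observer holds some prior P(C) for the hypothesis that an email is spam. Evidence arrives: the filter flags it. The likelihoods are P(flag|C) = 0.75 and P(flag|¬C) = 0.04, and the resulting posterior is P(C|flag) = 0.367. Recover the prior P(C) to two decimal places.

In odds form, posterior odds = prior odds × likelihood ratio, so prior odds = posterior odds ÷ LR.
Posterior odds = 0.367/(1−0.367) = 0.5798. LR = 0.75/0.04 = 18.7500.
Prior odds = 0.5798/18.7500 = 0.0309, so P(C) = 0.0309/(1+0.0309) ≈ 0.03.

P(C) = 0.03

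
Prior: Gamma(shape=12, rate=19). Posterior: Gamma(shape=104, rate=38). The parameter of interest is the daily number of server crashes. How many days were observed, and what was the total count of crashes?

A Gamma(α, β) prior (rate parametrization) on a Poisson rate with n observations summing to S gives posterior Gamma(α+S, β+n).
Matching: Σxᵢ = 104 − 12 = 92 and n = 38 − 19 = 19.

n = 19 days with total 92 crashes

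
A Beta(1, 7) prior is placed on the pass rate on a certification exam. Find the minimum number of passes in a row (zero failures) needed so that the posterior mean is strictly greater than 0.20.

k = 1

After k passes and 0 failures the posterior is Beta(1+k, 7), with mean (1+k)/(1+7+k).
Set (1+k)/(8+k) > 0.20 and solve: k > (0.20·8 − 1)/(1 − 0.20) = 0.750.
The smallest integer exceeding 0.750 is 1, and checking k=1: (2)/(9) = 0.2222 > 0.20.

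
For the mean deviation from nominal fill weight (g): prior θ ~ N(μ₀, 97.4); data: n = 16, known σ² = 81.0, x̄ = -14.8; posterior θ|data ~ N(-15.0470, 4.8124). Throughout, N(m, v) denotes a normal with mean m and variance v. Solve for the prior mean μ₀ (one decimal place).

The posterior mean is a precision-weighted average: μ_n = (τ₀μ₀ + τ_data·x̄)/(τ₀+τ_data), with τ₀=1/σ₀² and τ_data=n/σ².
Here τ₀ = 1/97.4 = 0.010267 and τ_data = 16/81.0 = 0.197531, so τ_n = 0.207798.
Rearranging for μ₀: μ₀ = (μ_n·τ_n − τ_data·x̄)/τ₀ = (-15.0470·0.207798 − 0.197531·-14.8) / 0.010267 = -0.203278/0.010267 ≈ -19.8.

μ₀ = -19.8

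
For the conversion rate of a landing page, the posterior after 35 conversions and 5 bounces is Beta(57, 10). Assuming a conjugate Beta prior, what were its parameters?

Beta(22, 5)

A Beta(α, β) prior with s successes and f failures in binomial data gives a Beta(α+s, β+f) posterior.
Subtract the data counts: 57−35=22, 10−5=5.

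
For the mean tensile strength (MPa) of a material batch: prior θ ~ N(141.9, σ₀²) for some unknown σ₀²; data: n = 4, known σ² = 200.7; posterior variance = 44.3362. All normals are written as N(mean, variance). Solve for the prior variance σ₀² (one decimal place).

σ₀² = 381.0

Posterior precision equals prior precision plus data precision: 1/σ_n² = 1/σ₀² + n/σ².
So 1/σ₀² = 1/44.3362 − 4/200.7 = 0.022555 − 0.019930 = 0.002625.
Hence σ₀² = 1/0.002625 ≈ 381.0.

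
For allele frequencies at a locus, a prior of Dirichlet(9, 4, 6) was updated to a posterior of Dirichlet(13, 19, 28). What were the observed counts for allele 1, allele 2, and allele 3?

For a Dirichlet(α) prior with multinomial counts c, the posterior is Dirichlet(α + c) componentwise.
Counts are posterior − prior componentwise: 13−9=4, 19−4=15, 28−6=22.

counts (4, 15, 22)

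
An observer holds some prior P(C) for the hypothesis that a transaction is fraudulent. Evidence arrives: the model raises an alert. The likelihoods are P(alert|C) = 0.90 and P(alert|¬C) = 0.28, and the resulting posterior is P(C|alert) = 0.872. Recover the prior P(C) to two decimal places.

P(C) = 0.68

Bayes' rule in odds form gives O(C|E) = O(C)·[P(E|C)/P(E|¬C)], hence O(C) = O(C|E)/LR.
Posterior odds = 0.872/(1−0.872) = 6.8125. LR = 0.90/0.28 = 3.2143.
Prior odds = 6.8125/3.2143 = 2.1194, so P(C) = 2.1194/(1+2.1194) ≈ 0.68.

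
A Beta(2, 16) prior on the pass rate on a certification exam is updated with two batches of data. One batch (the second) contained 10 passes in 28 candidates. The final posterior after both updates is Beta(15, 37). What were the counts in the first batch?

3 passes and 3 failures

Because Beta–binomial updating is additive in the counts, the combined data contributed (α_post−α_prior, β_post−β_prior) successes and failures.
Total across both batches: 15−2=13 passes, 37−16=21 failures.
Subtract the second batch: 13−10=3 passes and 21−18=3 failures.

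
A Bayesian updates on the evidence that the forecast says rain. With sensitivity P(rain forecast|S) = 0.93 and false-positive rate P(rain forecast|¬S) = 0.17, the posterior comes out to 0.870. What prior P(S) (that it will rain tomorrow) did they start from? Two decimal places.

P(S) = 0.55

Bayes' rule in odds form gives O(S|E) = O(S)·[P(E|S)/P(E|¬S)], hence O(S) = O(S|E)/LR.
Posterior odds = 0.870/(1−0.870) = 6.6923. LR = 0.93/0.17 = 5.4706.
Prior odds = 6.6923/5.4706 = 1.2233, so P(S) = 1.2233/(1+1.2233) ≈ 0.55.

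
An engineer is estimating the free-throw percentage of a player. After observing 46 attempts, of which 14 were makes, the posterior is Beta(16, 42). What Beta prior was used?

Beta(2, 10)

Under Beta–binomial conjugacy the posterior parameters are (a+s, b+f).
Subtract the data counts: 16−14=2, 42−32=10.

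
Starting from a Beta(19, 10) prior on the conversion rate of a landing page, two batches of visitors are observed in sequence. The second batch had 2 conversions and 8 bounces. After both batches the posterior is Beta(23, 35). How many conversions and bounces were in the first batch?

Sequential conjugate updates are equivalent to a single update on the pooled data, so total successes = posterior α − prior α and total failures = posterior β − prior β.
Total across both batches: 23−19=4 conversions, 35−10=25 bounces.
Subtract the second batch: 4−2=2 conversions and 25−8=17 bounces.

2 conversions and 17 bounces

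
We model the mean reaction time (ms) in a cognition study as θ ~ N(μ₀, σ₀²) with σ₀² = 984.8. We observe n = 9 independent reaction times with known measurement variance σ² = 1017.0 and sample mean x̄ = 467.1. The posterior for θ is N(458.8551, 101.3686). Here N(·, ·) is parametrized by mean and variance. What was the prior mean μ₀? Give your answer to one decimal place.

μ₀ = 387.0

The posterior mean is a precision-weighted average: μ_n = (τ₀μ₀ + τ_data·x̄)/(τ₀+τ_data), with τ₀=1/σ₀² and τ_data=n/σ².
Here τ₀ = 1/984.8 = 0.001015 and τ_data = 9/1017.0 = 0.008850, so τ_n = 0.009865.
Rearranging for μ₀: μ₀ = (μ_n·τ_n − τ_data·x̄)/τ₀ = (458.8551·0.009865 − 0.008850·467.1) / 0.001015 = 0.392771/0.001015 ≈ 387.0.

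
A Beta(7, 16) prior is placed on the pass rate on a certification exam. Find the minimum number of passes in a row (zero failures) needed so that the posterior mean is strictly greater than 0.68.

After k passes and 0 failures the posterior is Beta(7+k, 16), with mean (7+k)/(7+16+k).
Set (7+k)/(23+k) > 0.68 and solve: k > (0.68·23 − 7)/(1 − 0.68) = 27.000.
The smallest integer exceeding 27.000 is 28.

k = 28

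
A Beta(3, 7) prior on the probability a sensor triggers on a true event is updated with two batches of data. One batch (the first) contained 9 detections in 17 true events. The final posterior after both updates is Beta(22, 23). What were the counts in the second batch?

Sequential conjugate updates are equivalent to a single update on the pooled data, so total successes = posterior α − prior α and total failures = posterior β − prior β.
Total across both batches: 22−3=19 detections, 23−7=16 misses.
Subtract the first batch: 19−9=10 detections and 16−8=8 misses.

10 detections and 8 misses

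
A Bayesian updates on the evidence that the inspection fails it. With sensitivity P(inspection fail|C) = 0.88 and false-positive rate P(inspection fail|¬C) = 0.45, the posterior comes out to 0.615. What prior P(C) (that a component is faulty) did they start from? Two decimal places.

In odds form, posterior odds = prior odds × likelihood ratio, so prior odds = posterior odds ÷ LR.
Posterior odds = 0.615/(1−0.615) = 1.5974. LR = 0.88/0.45 = 1.9556.
Prior odds = 1.5974/1.9556 = 0.8168, so P(C) = 0.8168/(1+0.8168) ≈ 0.45.

P(C) = 0.45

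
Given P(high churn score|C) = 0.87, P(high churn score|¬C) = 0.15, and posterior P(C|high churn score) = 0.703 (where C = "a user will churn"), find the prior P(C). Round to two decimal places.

P(C) = 0.29

Bayes' rule in odds form gives O(C|E) = O(C)·[P(E|C)/P(E|¬C)], hence O(C) = O(C|E)/LR.
Posterior odds = 0.703/(1−0.703) = 2.3670. LR = 0.87/0.15 = 5.8000.
Prior odds = 2.3670/5.8000 = 0.4081, so P(C) = 0.4081/(1+0.4081) ≈ 0.29.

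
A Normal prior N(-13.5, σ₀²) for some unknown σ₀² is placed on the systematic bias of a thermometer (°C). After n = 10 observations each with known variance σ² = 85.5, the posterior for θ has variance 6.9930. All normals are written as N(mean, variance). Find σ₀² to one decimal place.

Posterior precision equals prior precision plus data precision: 1/σ_n² = 1/σ₀² + n/σ².
So 1/σ₀² = 1/6.9930 − 10/85.5 = 0.143000 − 0.116959 = 0.026041.
Hence σ₀² = 1/0.026041 ≈ 38.4.

σ₀² = 38.4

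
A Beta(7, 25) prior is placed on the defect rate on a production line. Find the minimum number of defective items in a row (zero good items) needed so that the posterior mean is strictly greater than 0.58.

k = 28

After k defective items and 0 good items the posterior is Beta(7+k, 25), with mean (7+k)/(7+25+k).
Set (7+k)/(32+k) > 0.58 and solve: k > (0.58·32 − 7)/(1 − 0.58) = 27.524.
The smallest integer exceeding 27.524 is 28.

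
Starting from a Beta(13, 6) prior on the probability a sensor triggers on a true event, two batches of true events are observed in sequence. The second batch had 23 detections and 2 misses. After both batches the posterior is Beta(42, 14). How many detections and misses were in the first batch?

Because Beta–binomial updating is additive in the counts, the combined data contributed (α_post−α_prior, β_post−β_prior) successes and failures.
Total across both batches: 42−13=29 detections, 14−6=8 misses.
Subtract the second batch: 29−23=6 detections and 8−2=6 misses.

6 detections and 6 misses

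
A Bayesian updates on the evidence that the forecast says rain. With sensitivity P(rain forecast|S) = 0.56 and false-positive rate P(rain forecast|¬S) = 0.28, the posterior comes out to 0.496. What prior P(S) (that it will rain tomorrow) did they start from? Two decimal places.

P(S) = 0.33

Bayes' rule in odds form gives O(S|E) = O(S)·[P(E|S)/P(E|¬S)], hence O(S) = O(S|E)/LR.
Posterior odds = 0.496/(1−0.496) = 0.9841. LR = 0.56/0.28 = 2.0000.
Prior odds = 0.9841/2.0000 = 0.4920, so P(S) = 0.4920/(1+0.4920) ≈ 0.33.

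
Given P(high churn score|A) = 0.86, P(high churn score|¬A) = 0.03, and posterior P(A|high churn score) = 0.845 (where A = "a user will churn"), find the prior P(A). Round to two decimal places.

P(A) = 0.16

In odds form, posterior odds = prior odds × likelihood ratio, so prior odds = posterior odds ÷ LR.
Posterior odds = 0.845/(1−0.845) = 5.4516. LR = 0.86/0.03 = 28.6667.
Prior odds = 5.4516/28.6667 = 0.1902, so P(A) = 0.1902/(1+0.1902) ≈ 0.16.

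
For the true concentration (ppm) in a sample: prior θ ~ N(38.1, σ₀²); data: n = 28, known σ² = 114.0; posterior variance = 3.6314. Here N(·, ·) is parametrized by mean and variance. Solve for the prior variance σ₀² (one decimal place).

Posterior precision equals prior precision plus data precision: 1/σ_n² = 1/σ₀² + n/σ².
So 1/σ₀² = 1/3.6314 − 28/114.0 = 0.275376 − 0.245614 = 0.029762.
Hence σ₀² = 1/0.029762 ≈ 33.6.

σ₀² = 33.6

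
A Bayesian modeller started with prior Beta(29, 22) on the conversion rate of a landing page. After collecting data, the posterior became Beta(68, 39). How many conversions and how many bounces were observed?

39 conversions and 17 bounces

Under Beta–binomial conjugacy the posterior parameters are (a+s, b+f).
So s = 68 − 29 = 39 and f = 39 − 22 = 17.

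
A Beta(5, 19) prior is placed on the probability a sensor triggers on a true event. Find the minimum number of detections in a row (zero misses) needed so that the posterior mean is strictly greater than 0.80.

After k detections and 0 misses the posterior is Beta(5+k, 19), with mean (5+k)/(5+19+k).
Set (5+k)/(24+k) > 0.80 and solve: k > (0.80·24 − 5)/(1 − 0.80) = 71.000.
The smallest integer exceeding 71.000 is 72, and checking k=72: (77)/(96) = 0.8021 > 0.80.

k = 72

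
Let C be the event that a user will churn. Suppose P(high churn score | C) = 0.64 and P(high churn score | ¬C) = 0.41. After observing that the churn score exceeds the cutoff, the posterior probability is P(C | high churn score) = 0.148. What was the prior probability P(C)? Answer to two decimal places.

In odds form, posterior odds = prior odds × likelihood ratio, so prior odds = posterior odds ÷ LR.
Posterior odds = 0.148/(1−0.148) = 0.1737. LR = 0.64/0.41 = 1.5610.
Prior odds = 0.1737/1.5610 = 0.1113, so P(C) = 0.1113/(1+0.1113) ≈ 0.10.

P(C) = 0.10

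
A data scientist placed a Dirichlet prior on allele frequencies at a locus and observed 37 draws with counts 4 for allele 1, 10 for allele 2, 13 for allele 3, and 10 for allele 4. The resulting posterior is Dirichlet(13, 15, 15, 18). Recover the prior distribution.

Dirichlet(9, 5, 2, 8)

For a Dirichlet(α) prior with multinomial counts c, the posterior is Dirichlet(α + c) componentwise.
Subtract each count from the matching posterior parameter: 13−4=9, 15−10=5, 15−13=2, 18−10=8.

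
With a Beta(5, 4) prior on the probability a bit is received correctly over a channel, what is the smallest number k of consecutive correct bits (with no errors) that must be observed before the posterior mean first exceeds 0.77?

k = 9

After k correct bits and 0 errors the posterior is Beta(5+k, 4), with mean (5+k)/(5+4+k).
Set (5+k)/(9+k) > 0.77 and solve: k > (0.77·9 − 5)/(1 − 0.77) = 8.391.
The smallest integer exceeding 8.391 is 9.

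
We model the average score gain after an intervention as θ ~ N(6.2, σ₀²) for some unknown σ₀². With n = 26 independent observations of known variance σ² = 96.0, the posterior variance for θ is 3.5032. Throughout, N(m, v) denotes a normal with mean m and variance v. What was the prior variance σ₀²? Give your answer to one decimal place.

σ₀² = 68.4

Posterior precision equals prior precision plus data precision: 1/σ_n² = 1/σ₀² + n/σ².
So 1/σ₀² = 1/3.5032 − 26/96.0 = 0.285453 − 0.270833 = 0.014620.
Hence σ₀² = 1/0.014620 ≈ 68.4.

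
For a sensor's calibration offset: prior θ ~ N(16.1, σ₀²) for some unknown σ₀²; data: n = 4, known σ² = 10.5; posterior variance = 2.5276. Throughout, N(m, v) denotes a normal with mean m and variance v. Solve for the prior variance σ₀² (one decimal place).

σ₀² = 68.1

Posterior precision equals prior precision plus data precision: 1/σ_n² = 1/σ₀² + n/σ².
So 1/σ₀² = 1/2.5276 − 4/10.5 = 0.395632 − 0.380952 = 0.014680.
Hence σ₀² = 1/0.014680 ≈ 68.1.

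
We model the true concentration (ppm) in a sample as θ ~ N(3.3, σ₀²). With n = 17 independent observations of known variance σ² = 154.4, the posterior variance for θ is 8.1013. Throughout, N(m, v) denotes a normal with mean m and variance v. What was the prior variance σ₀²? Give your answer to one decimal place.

For the Normal–Normal model with known σ², precisions add: τ_n = τ₀ + n/σ².
So 1/σ₀² = 1/8.1013 − 17/154.4 = 0.123437 − 0.110104 = 0.013333.
Hence σ₀² = 1/0.013333 ≈ 75.0.

σ₀² = 75.0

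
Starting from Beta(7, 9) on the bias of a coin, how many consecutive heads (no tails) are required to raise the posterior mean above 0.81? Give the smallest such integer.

After k heads and 0 tails the posterior is Beta(7+k, 9), with mean (7+k)/(7+9+k).
Set (7+k)/(16+k) > 0.81 and solve: k > (0.81·16 − 7)/(1 − 0.81) = 31.368.
The smallest integer exceeding 31.368 is 32.

k = 32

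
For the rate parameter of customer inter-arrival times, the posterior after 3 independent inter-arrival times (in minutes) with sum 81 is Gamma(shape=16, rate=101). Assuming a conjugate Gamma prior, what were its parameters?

Gamma–exponential conjugacy: posterior shape = α + n, posterior rate = β + Σtᵢ.
So α = 16 − 3 = 13 and β = 101 − 81 = 20.

Gamma(shape=13, rate=20)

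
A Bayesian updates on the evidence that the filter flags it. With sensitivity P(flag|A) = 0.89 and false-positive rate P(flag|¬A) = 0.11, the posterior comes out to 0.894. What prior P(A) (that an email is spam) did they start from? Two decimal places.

P(A) = 0.51

Bayes' rule in odds form gives O(A|E) = O(A)·[P(E|A)/P(E|¬A)], hence O(A) = O(A|E)/LR.
Posterior odds = 0.894/(1−0.894) = 8.4340. LR = 0.89/0.11 = 8.0909.
Prior odds = 8.4340/8.0909 = 1.0424, so P(A) = 1.0424/(1+1.0424) ≈ 0.51.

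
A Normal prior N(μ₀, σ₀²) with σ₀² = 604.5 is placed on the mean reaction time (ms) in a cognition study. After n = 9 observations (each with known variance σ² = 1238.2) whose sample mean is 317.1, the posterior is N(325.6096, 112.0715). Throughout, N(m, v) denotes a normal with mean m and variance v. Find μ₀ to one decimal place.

With known observation variance, the Normal–Normal posterior has precision τ_n = τ₀ + n/σ² and mean μ_n = (τ₀μ₀ + (n/σ²)x̄)/τ_n.
Here τ₀ = 1/604.5 = 0.001654 and τ_data = 9/1238.2 = 0.007269, so τ_n = 0.008923.
Rearranging for μ₀: μ₀ = (μ_n·τ_n − τ_data·x̄)/τ₀ = (325.6096·0.008923 − 0.007269·317.1) / 0.001654 = 0.600415/0.001654 ≈ 363.0.

μ₀ = 363.0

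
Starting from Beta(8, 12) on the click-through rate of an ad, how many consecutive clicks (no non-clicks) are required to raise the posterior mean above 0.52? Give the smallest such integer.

k = 6

After k clicks and 0 non-clicks the posterior is Beta(8+k, 12), with mean (8+k)/(8+12+k).
Set (8+k)/(20+k) > 0.52 and solve: k > (0.52·20 − 8)/(1 − 0.52) = 5.000.
The smallest integer exceeding 5.000 is 6, and checking k=6: (14)/(26) = 0.5385 > 0.52.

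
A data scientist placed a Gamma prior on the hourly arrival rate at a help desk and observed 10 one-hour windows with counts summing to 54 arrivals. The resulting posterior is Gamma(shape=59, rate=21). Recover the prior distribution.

Gamma(shape=5, rate=11)

A Gamma(α, β) prior (rate parametrization) on a Poisson rate with n observations summing to S gives posterior Gamma(α+S, β+n).
So α = 59 − 54 = 5 and β = 21 − 10 = 11.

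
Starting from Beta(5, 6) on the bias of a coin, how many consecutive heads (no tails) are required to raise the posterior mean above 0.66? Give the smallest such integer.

k = 7

After k heads and 0 tails the posterior is Beta(5+k, 6), with mean (5+k)/(5+6+k).
Set (5+k)/(11+k) > 0.66 and solve: k > (0.66·11 − 5)/(1 − 0.66) = 6.647.
The smallest integer exceeding 6.647 is 7.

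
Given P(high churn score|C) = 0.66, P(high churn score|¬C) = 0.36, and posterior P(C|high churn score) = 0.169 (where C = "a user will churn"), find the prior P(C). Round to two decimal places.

Bayes' rule in odds form gives O(C|E) = O(C)·[P(E|C)/P(E|¬C)], hence O(C) = O(C|E)/LR.
Posterior odds = 0.169/(1−0.169) = 0.2034. LR = 0.66/0.36 = 1.8333.
Prior odds = 0.2034/1.8333 = 0.1109, so P(C) = 0.1109/(1+0.1109) ≈ 0.10.

P(C) = 0.10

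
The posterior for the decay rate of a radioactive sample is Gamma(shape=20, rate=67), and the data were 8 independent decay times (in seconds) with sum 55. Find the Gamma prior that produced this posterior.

Gamma–exponential conjugacy: posterior shape = α + n, posterior rate = β + Σtᵢ.
So α = 20 − 8 = 12 and β = 67 − 55 = 12.

Gamma(shape=12, rate=12)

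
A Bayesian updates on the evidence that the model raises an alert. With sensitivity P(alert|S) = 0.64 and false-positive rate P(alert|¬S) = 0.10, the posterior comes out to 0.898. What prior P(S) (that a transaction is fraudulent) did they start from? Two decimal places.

In odds form, posterior odds = prior odds × likelihood ratio, so prior odds = posterior odds ÷ LR.
Posterior odds = 0.898/(1−0.898) = 8.8039. LR = 0.64/0.10 = 6.4000.
Prior odds = 8.8039/6.4000 = 1.3756, so P(S) = 1.3756/(1+1.3756) ≈ 0.58.

P(S) = 0.58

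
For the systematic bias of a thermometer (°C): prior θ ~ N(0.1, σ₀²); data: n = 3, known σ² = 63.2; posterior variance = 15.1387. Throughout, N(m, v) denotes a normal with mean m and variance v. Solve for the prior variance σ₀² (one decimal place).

σ₀² = 53.8

Posterior precision equals prior precision plus data precision: 1/σ_n² = 1/σ₀² + n/σ².
So 1/σ₀² = 1/15.1387 − 3/63.2 = 0.066056 − 0.047468 = 0.018588.
Hence σ₀² = 1/0.018588 ≈ 53.8.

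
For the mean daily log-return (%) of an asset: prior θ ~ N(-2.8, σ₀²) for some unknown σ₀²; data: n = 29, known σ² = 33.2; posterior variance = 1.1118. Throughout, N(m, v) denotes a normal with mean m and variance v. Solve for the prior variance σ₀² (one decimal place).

Posterior precision equals prior precision plus data precision: 1/σ_n² = 1/σ₀² + n/σ².
So 1/σ₀² = 1/1.1118 − 29/33.2 = 0.899442 − 0.873494 = 0.025948.
Hence σ₀² = 1/0.025948 ≈ 38.5.

σ₀² = 38.5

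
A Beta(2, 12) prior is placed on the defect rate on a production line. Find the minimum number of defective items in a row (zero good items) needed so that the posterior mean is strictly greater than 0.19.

After k defective items and 0 good items the posterior is Beta(2+k, 12), with mean (2+k)/(2+12+k).
Set (2+k)/(14+k) > 0.19 and solve: k > (0.19·14 − 2)/(1 − 0.19) = 0.815.
The smallest integer exceeding 0.815 is 1.

k = 1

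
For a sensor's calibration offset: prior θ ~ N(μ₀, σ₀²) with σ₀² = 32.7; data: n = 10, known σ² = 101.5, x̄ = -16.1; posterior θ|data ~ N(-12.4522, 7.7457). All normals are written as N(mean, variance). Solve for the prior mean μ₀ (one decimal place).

The posterior mean is a precision-weighted average: μ_n = (τ₀μ₀ + τ_data·x̄)/(τ₀+τ_data), with τ₀=1/σ₀² and τ_data=n/σ².
Here τ₀ = 1/32.7 = 0.030581 and τ_data = 10/101.5 = 0.098522, so τ_n = 0.129103.
Rearranging for μ₀: μ₀ = (μ_n·τ_n − τ_data·x̄)/τ₀ = (-12.4522·0.129103 − 0.098522·-16.1) / 0.030581 = -0.021412/0.030581 ≈ -0.7.

μ₀ = -0.7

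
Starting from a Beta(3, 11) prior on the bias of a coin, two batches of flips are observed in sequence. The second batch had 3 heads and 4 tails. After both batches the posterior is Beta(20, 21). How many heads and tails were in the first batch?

14 heads and 6 tails

Sequential conjugate updates are equivalent to a single update on the pooled data, so total successes = posterior α − prior α and total failures = posterior β − prior β.
Total across both batches: 20−3=17 heads, 21−11=10 tails.
Subtract the second batch: 17−3=14 heads and 10−4=6 tails.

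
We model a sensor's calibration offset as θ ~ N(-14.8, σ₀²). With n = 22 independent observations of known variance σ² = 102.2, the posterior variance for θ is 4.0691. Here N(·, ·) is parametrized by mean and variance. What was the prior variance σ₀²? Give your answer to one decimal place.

σ₀² = 32.8

Posterior precision equals prior precision plus data precision: 1/σ_n² = 1/σ₀² + n/σ².
So 1/σ₀² = 1/4.0691 − 22/102.2 = 0.245755 − 0.215264 = 0.030491.
Hence σ₀² = 1/0.030491 ≈ 32.8.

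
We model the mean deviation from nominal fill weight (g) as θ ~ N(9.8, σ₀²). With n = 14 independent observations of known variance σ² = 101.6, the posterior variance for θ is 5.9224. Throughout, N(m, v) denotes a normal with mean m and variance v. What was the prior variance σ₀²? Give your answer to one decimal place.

Posterior precision equals prior precision plus data precision: 1/σ_n² = 1/σ₀² + n/σ².
So 1/σ₀² = 1/5.9224 − 14/101.6 = 0.168850 − 0.137795 = 0.031055.
Hence σ₀² = 1/0.031055 ≈ 32.2.

σ₀² = 32.2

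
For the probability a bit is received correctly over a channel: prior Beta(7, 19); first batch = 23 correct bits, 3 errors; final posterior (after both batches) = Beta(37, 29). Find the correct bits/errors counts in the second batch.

7 correct bits and 7 errors

Because Beta–binomial updating is additive in the counts, the combined data contributed (α_post−α_prior, β_post−β_prior) successes and failures.
Total across both batches: 37−7=30 correct bits, 29−19=10 errors.
Subtract the first batch: 30−23=7 correct bits and 10−3=7 errors.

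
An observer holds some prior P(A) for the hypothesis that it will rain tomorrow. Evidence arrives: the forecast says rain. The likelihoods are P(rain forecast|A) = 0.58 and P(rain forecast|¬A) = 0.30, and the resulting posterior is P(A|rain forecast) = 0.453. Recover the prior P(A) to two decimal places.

In odds form, posterior odds = prior odds × likelihood ratio, so prior odds = posterior odds ÷ LR.
Posterior odds = 0.453/(1−0.453) = 0.8282. LR = 0.58/0.30 = 1.9333.
Prior odds = 0.8282/1.9333 = 0.4284, so P(A) = 0.4284/(1+0.4284) ≈ 0.30.

P(A) = 0.30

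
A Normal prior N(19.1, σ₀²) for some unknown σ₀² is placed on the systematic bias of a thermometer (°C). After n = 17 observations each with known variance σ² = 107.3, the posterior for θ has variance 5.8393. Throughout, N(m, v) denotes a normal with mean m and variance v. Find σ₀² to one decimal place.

σ₀² = 78.0

For the Normal–Normal model with known σ², precisions add: τ_n = τ₀ + n/σ².
So 1/σ₀² = 1/5.8393 − 17/107.3 = 0.171253 − 0.158434 = 0.012819.
Hence σ₀² = 1/0.012819 ≈ 78.0.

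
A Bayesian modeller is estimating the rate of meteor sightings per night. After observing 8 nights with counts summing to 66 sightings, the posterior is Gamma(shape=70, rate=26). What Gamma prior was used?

A Gamma(α, β) prior (rate parametrization) on a Poisson rate with n observations summing to S gives posterior Gamma(α+S, β+n).
So α = 70 − 66 = 4 and β = 26 − 8 = 18.

Gamma(shape=4, rate=18)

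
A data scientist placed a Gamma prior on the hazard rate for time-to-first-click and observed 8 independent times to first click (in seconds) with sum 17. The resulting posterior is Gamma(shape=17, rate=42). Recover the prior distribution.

Gamma–exponential conjugacy: posterior shape = α + n, posterior rate = β + Σtᵢ.
So α = 17 − 8 = 9 and β = 42 − 17 = 25.

Gamma(shape=9, rate=25)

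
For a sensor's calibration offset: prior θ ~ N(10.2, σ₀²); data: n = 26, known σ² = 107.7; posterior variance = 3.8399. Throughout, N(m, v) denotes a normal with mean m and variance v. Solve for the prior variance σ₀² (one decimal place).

σ₀² = 52.6

Posterior precision equals prior precision plus data precision: 1/σ_n² = 1/σ₀² + n/σ².
So 1/σ₀² = 1/3.8399 − 26/107.7 = 0.260423 − 0.241411 = 0.019012.
Hence σ₀² = 1/0.019012 ≈ 52.6.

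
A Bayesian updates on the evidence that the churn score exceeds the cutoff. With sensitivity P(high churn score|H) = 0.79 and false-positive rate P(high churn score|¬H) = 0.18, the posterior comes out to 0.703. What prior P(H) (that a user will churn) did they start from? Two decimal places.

P(H) = 0.35

In odds form, posterior odds = prior odds × likelihood ratio, so prior odds = posterior odds ÷ LR.
Posterior odds = 0.703/(1−0.703) = 2.3670. LR = 0.79/0.18 = 4.3889.
Prior odds = 2.3670/4.3889 = 0.5393, so P(H) = 0.5393/(1+0.5393) ≈ 0.35.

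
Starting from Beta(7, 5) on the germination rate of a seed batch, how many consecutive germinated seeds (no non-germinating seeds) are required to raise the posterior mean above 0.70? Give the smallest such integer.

After k germinated seeds and 0 non-germinating seeds the posterior is Beta(7+k, 5), with mean (7+k)/(7+5+k).
Set (7+k)/(12+k) > 0.70 and solve: k > (0.70·12 − 7)/(1 − 0.70) = 4.667.
The smallest integer exceeding 4.667 is 5.

k = 5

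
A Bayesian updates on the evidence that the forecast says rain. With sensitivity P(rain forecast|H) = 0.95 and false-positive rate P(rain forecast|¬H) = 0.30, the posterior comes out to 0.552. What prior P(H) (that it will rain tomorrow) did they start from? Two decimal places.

P(H) = 0.28

Bayes' rule in odds form gives O(H|E) = O(H)·[P(E|H)/P(E|¬H)], hence O(H) = O(H|E)/LR.
Posterior odds = 0.552/(1−0.552) = 1.2321. LR = 0.95/0.30 = 3.1667.
Prior odds = 1.2321/3.1667 = 0.3891, so P(H) = 0.3891/(1+0.3891) ≈ 0.28.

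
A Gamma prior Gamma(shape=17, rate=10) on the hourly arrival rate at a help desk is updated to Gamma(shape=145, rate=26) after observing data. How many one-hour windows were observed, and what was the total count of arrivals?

A Gamma(α, β) prior (rate parametrization) on a Poisson rate with n observations summing to S gives posterior Gamma(α+S, β+n).
Matching: Σxᵢ = 145 − 17 = 128 and n = 26 − 10 = 16.

n = 16 one-hour windows with total 128 arrivals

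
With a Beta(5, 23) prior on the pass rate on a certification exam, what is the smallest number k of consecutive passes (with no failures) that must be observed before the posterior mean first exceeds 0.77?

After k passes and 0 failures the posterior is Beta(5+k, 23), with mean (5+k)/(5+23+k).
Set (5+k)/(28+k) > 0.77 and solve: k > (0.77·28 − 5)/(1 − 0.77) = 72.000.
The smallest integer exceeding 72.000 is 73.

k = 73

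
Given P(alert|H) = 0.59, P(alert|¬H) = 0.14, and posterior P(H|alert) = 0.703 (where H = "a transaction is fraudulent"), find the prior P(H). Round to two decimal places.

In odds form, posterior odds = prior odds × likelihood ratio, so prior odds = posterior odds ÷ LR.
Posterior odds = 0.703/(1−0.703) = 2.3670. LR = 0.59/0.14 = 4.2143.
Prior odds = 2.3670/4.2143 = 0.5617, so P(H) = 0.5617/(1+0.5617) ≈ 0.36.

P(H) = 0.36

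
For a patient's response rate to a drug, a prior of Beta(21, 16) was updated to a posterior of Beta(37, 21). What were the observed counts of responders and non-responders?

16 responders and 5 non-responders

Beta is conjugate to the binomial likelihood: posterior = Beta(α+s, β+f).
So s = 37 − 21 = 16 and f = 21 − 16 = 5.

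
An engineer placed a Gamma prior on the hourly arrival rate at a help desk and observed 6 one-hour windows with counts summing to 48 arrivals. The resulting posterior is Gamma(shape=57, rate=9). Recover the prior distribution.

Gamma(shape=9, rate=3)

A Gamma(α, β) prior (rate parametrization) on a Poisson rate with n observations summing to S gives posterior Gamma(α+S, β+n).
So α = 57 − 48 = 9 and β = 9 − 6 = 3.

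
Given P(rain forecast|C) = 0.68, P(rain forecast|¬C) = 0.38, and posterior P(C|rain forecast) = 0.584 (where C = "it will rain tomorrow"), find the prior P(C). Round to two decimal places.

Bayes' rule in odds form gives O(C|E) = O(C)·[P(E|C)/P(E|¬C)], hence O(C) = O(C|E)/LR.
Posterior odds = 0.584/(1−0.584) = 1.4038. LR = 0.68/0.38 = 1.7895.
Prior odds = 1.4038/1.7895 = 0.7845, so P(C) = 0.7845/(1+0.7845) ≈ 0.44.

P(C) = 0.44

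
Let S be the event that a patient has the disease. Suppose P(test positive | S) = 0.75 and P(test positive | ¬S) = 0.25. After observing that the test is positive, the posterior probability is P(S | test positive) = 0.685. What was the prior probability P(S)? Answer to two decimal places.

P(S) = 0.42

Bayes' rule in odds form gives O(S|E) = O(S)·[P(E|S)/P(E|¬S)], hence O(S) = O(S|E)/LR.
Posterior odds = 0.685/(1−0.685) = 2.1746. LR = 0.75/0.25 = 3.0000.
Prior odds = 2.1746/3.0000 = 0.7249, so P(S) = 0.7249/(1+0.7249) ≈ 0.42.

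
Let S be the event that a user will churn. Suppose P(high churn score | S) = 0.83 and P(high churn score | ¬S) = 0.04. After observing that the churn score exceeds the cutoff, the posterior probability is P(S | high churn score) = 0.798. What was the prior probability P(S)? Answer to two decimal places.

P(S) = 0.16

In odds form, posterior odds = prior odds × likelihood ratio, so prior odds = posterior odds ÷ LR.
Posterior odds = 0.798/(1−0.798) = 3.9505. LR = 0.83/0.04 = 20.7500.
Prior odds = 3.9505/20.7500 = 0.1904, so P(S) = 0.1904/(1+0.1904) ≈ 0.16.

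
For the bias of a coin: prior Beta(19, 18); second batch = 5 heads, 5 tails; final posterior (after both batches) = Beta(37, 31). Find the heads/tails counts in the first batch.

Because Beta–binomial updating is additive in the counts, the combined data contributed (α_post−α_prior, β_post−β_prior) successes and failures.
Total across both batches: 37−19=18 heads, 31−18=13 tails.
Subtract the second batch: 18−5=13 heads and 13−5=8 tails.

13 heads and 8 tails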